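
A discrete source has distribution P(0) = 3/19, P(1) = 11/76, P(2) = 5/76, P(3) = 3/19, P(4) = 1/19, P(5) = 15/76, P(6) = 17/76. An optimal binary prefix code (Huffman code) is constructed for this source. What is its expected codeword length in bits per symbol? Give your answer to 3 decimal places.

Repeatedly combine the two least-probable nodes; the expected code length is the sum of the merged weights.
merge 1/19 + 5/76 → 9/76
merge 9/76 + 11/76 → 5/19
merge 3/19 + 3/19 → 6/19
merge 15/76 + 17/76 → 8/19
merge 5/19 + 6/19 → 11/19
merge 8/19 + 11/19 → 1
L = 9/76 + 5/19 + 6/19 + 8/19 + 11/19 + 1 = 205/76 ≈ 2.697 bits/symbol.

2.697 bits/symbol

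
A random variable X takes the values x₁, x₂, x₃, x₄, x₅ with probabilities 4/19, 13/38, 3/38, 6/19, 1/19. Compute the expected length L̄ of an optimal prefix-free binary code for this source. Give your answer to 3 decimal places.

2.132 bits/symbol

Repeatedly combine the two least-probable nodes; the expected code length is the sum of the merged weights.
merge 1/19 + 3/38 → 5/38
merge 5/38 + 4/19 → 13/38
merge 6/19 + 13/38 → 25/38
merge 13/38 + 25/38 → 1
L = 5/38 + 13/38 + 25/38 + 1 = 81/38 ≈ 2.132 bits/symbol.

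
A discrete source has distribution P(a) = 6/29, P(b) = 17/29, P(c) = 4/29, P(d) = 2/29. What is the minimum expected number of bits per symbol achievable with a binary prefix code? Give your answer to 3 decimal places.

1.621 bits/symbol

Repeatedly combine the two least-probable nodes; the expected code length is the sum of the merged weights.
merge 2/29 + 4/29 → 6/29
merge 6/29 + 6/29 → 12/29
merge 12/29 + 17/29 → 1
L = 6/29 + 12/29 + 1 = 47/29 ≈ 1.621 bits/symbol.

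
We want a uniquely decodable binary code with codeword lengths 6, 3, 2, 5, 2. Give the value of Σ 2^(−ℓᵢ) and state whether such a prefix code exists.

0.671875; yes

With common denominator 2^6 = 64: Σ 2^(−ℓᵢ) = 1/64 + 8/64 + 16/64 + 2/64 + 16/64 = 43/64 = 0.671875.
Kraft's inequality requires Σ ≤ 1; here Σ = 0.671875 ≤ 1, so such a prefix code exists.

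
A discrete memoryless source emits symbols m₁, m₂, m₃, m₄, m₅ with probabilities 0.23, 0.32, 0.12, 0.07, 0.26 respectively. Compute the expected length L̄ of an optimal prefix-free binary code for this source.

2.19 bits/symbol

Repeatedly combine the two least-probable nodes; the expected code length is the sum of the merged weights.
merge 7/100 + 3/25 → 19/100
merge 19/100 + 23/100 → 21/50
merge 13/50 + 8/25 → 29/50
merge 21/50 + 29/50 → 1
L = 19/100 + 21/50 + 29/50 + 1 = 219/100 = 2.19 bits/symbol.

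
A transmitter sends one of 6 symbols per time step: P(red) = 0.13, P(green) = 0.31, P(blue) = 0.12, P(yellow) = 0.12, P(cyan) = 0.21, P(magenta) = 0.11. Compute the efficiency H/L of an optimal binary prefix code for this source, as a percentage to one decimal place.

Entropy H = −Σ p log₂ p ≈ 2.4637 bits.
Huffman merges: 11/100+3/25→23/100; 3/25+13/100→1/4; 21/100+23/100→11/25; 1/4+31/100→14/25; 11/25+14/25→1. L = 62/25 ≈ 2.4800.
Efficiency = H/L = 2.4637/2.4800 = 99.3%.

99.3%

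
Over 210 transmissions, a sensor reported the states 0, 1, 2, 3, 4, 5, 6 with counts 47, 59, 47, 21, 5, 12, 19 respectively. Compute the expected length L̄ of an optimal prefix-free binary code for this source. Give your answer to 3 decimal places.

Probabilities are the counts divided by 210.
Repeatedly combine the two least-probable nodes; the expected code length is the sum of the merged weights.
merge 1/42 + 2/35 → 17/210
merge 17/210 + 19/210 → 6/35
merge 1/10 + 6/35 → 19/70
merge 47/210 + 47/210 → 47/105
merge 19/70 + 59/210 → 58/105
merge 47/105 + 58/105 → 1
L = 17/210 + 6/35 + 19/70 + 47/105 + 58/105 + 1 = 53/21 ≈ 2.524 bits/symbol.

2.524 bits/symbol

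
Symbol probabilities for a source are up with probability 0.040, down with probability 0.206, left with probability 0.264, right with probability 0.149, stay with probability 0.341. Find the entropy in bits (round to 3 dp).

2.101 bits

H = −Σ pᵢ log₂ pᵢ.
−0.040·log₂(0.040) = 0.1858
−0.206·log₂(0.206) = 0.4695
−0.264·log₂(0.264) = 0.5072
−0.149·log₂(0.149) = 0.4092
−0.341·log₂(0.341) = 0.5293
Sum ≈ 2.1011 → 2.101 bits.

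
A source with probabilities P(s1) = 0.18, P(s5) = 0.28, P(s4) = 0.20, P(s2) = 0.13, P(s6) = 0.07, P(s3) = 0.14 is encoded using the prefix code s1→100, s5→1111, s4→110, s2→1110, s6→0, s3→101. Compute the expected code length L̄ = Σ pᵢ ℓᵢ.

3.27 bits/symbol

L̄ = Σ pᵢ·ℓᵢ = 0.18·3 + 0.28·4 + 0.20·3 + 0.13·4 + 0.07·1 + 0.14·3 = 3.27 bits/symbol.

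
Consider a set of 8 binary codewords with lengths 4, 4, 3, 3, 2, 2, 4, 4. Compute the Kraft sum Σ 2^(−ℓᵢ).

With common denominator 2^4 = 16: Σ 2^(−ℓᵢ) = 1/16 + 1/16 + 2/16 + 2/16 + 4/16 + 4/16 + 1/16 + 1/16 = 16/16 = 1.

1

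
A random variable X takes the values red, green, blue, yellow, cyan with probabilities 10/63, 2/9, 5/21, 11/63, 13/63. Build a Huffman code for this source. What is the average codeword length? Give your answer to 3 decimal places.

Repeatedly combine the two least-probable nodes; the expected code length is the sum of the merged weights.
merge 10/63 + 11/63 → 1/3
merge 13/63 + 2/9 → 3/7
merge 5/21 + 1/3 → 4/7
merge 3/7 + 4/7 → 1
L = 1/3 + 3/7 + 4/7 + 1 = 7/3 ≈ 2.333 bits/symbol.

2.333 bits/symbol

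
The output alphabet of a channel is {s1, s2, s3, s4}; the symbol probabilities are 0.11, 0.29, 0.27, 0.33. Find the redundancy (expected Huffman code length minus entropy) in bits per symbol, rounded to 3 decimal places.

Entropy H = −Σ p log₂ p ≈ 1.9060 bits.
Huffman merges: 11/100+27/100→19/50; 29/100+33/100→31/50; 19/50+31/50→1. L = 2 ≈ 2.0000.
L − H = 2.0000 − 1.9060 = 0.094 bits.

0.094 bits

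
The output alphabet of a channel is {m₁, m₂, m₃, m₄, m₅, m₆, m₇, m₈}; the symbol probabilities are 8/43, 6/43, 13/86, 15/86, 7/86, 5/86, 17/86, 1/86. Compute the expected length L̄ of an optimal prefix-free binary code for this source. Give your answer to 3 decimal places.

2.837 bits/symbol

Repeatedly combine the two least-probable nodes; the expected code length is the sum of the merged weights.
merge 1/86 + 5/86 → 3/43
merge 3/43 + 7/86 → 13/86
merge 6/43 + 13/86 → 25/86
merge 13/86 + 15/86 → 14/43
merge 8/43 + 17/86 → 33/86
merge 25/86 + 14/43 → 53/86
merge 33/86 + 53/86 → 1
L = 3/43 + 13/86 + 25/86 + 14/43 + 33/86 + 53/86 + 1 = 122/43 ≈ 2.837 bits/symbol.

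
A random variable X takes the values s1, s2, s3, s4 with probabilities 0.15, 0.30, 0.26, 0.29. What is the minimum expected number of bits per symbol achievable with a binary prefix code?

Repeatedly combine the two least-probable nodes; the expected code length is the sum of the merged weights.
merge 3/20 + 13/50 → 41/100
merge 29/100 + 3/10 → 59/100
merge 41/100 + 59/100 → 1
L = 41/100 + 59/100 + 1 = 2 bits/symbol.

2 bits/symbol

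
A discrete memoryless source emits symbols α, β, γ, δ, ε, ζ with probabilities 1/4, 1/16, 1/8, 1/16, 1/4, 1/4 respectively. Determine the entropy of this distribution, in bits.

2.375 bits

Each probability is a power of 1/2, so log₂(1/p) is an integer.
H = Σ p·log₂(1/p) = 1/4·2 + 1/16·4 + 1/8·3 + 1/16·4 + 1/4·2 + 1/4·2 = 2.375 bits.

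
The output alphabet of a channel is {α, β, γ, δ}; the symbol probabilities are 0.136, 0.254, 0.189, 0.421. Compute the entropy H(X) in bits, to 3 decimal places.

H = −Σ pᵢ log₂ pᵢ.
−0.136·log₂(0.136) = 0.3915
−0.254·log₂(0.254) = 0.5022
−0.189·log₂(0.189) = 0.4543
−0.421·log₂(0.421) = 0.5255
Sum ≈ 1.8734 → 1.873 bits.

1.873 bits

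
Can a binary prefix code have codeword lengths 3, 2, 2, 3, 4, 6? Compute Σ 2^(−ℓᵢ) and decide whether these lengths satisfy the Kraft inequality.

0.828125; yes

With common denominator 2^6 = 64: Σ 2^(−ℓᵢ) = 8/64 + 16/64 + 16/64 + 8/64 + 4/64 + 1/64 = 53/64 = 0.828125.
Kraft's inequality requires Σ ≤ 1; here Σ = 0.828125 ≤ 1, so such a prefix code exists.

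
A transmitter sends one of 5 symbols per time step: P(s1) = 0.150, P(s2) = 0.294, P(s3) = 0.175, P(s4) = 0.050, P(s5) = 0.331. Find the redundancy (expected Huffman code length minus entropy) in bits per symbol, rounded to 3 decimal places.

0.086 bits

Entropy H = −Σ p log₂ p ≈ 2.1139 bits.
Huffman merges: 1/20+3/20→1/5; 7/40+1/5→3/8; 147/500+331/1000→5/8; 3/8+5/8→1. L = 11/5 ≈ 2.2000.
L − H = 2.2000 − 2.1139 = 0.086 bits.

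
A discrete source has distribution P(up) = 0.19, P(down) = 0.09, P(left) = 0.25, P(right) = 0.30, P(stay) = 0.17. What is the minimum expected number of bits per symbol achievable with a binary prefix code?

2.26 bits/symbol

Repeatedly combine the two least-probable nodes; the expected code length is the sum of the merged weights.
merge 9/100 + 17/100 → 13/50
merge 19/100 + 1/4 → 11/25
merge 13/50 + 3/10 → 14/25
merge 11/25 + 14/25 → 1
L = 13/50 + 11/25 + 14/25 + 1 = 113/50 = 2.26 bits/symbol.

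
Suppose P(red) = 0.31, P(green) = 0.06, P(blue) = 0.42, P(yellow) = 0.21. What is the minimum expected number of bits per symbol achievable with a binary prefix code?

Repeatedly combine the two least-probable nodes; the expected code length is the sum of the merged weights.
merge 3/50 + 21/100 → 27/100
merge 27/100 + 31/100 → 29/50
merge 21/50 + 29/50 → 1
L = 27/100 + 29/50 + 1 = 37/20 = 1.85 bits/symbol.

1.85 bits/symbol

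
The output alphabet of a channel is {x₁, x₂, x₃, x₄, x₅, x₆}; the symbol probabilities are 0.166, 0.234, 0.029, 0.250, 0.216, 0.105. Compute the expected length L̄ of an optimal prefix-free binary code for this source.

Repeatedly combine the two least-probable nodes; the expected code length is the sum of the merged weights.
merge 29/1000 + 21/200 → 67/500
merge 67/500 + 83/500 → 3/10
merge 27/125 + 117/500 → 9/20
merge 1/4 + 3/10 → 11/20
merge 9/20 + 11/20 → 1
L = 67/500 + 3/10 + 9/20 + 11/20 + 1 = 1217/500 = 2.434 bits/symbol.

2.434 bits/symbol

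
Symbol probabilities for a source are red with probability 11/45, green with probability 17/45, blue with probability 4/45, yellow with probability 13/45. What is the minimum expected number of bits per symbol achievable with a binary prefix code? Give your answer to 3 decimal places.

Repeatedly combine the two least-probable nodes; the expected code length is the sum of the merged weights.
merge 4/45 + 11/45 → 1/3
merge 13/45 + 1/3 → 28/45
merge 17/45 + 28/45 → 1
L = 1/3 + 28/45 + 1 = 88/45 ≈ 1.956 bits/symbol.

1.956 bits/symbol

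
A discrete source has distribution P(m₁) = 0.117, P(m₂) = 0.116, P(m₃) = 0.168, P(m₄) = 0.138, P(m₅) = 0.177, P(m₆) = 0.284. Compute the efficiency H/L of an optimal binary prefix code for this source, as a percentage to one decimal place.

Entropy H = −Σ p log₂ p ≈ 2.5072 bits.
Huffman merges: 29/250+117/1000→233/1000; 69/500+21/125→153/500; 177/1000+233/1000→41/100; 71/250+153/500→59/100; 41/100+59/100→1. L = 2539/1000 ≈ 2.5390.
Efficiency = H/L = 2.5072/2.5390 = 98.7%.

98.7%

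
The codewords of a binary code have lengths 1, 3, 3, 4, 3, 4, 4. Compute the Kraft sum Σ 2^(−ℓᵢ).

With common denominator 2^4 = 16: Σ 2^(−ℓᵢ) = 8/16 + 2/16 + 2/16 + 1/16 + 2/16 + 1/16 + 1/16 = 17/16 = 1.0625.

1.0625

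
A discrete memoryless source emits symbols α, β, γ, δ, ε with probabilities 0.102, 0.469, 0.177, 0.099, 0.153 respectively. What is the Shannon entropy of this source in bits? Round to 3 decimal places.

2.035 bits

H = −Σ pᵢ log₂ pᵢ.
−0.102·log₂(0.102) = 0.3359
−0.469·log₂(0.469) = 0.5123
−0.177·log₂(0.177) = 0.4422
−0.099·log₂(0.099) = 0.3303
−0.153·log₂(0.153) = 0.4144
Sum ≈ 2.0351 → 2.035 bits.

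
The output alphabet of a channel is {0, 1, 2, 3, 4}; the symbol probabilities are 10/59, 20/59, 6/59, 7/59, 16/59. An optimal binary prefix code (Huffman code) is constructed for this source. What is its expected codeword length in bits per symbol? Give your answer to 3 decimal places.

Repeatedly combine the two least-probable nodes; the expected code length is the sum of the merged weights.
merge 6/59 + 7/59 → 13/59
merge 10/59 + 13/59 → 23/59
merge 16/59 + 20/59 → 36/59
merge 23/59 + 36/59 → 1
L = 13/59 + 23/59 + 36/59 + 1 = 131/59 ≈ 2.220 bits/symbol.

2.220 bits/symbol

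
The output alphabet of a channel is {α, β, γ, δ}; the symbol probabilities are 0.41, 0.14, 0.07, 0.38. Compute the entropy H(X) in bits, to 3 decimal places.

H = −Σ pᵢ log₂ pᵢ.
−0.41·log₂(0.41) = 0.5274
−0.14·log₂(0.14) = 0.3971
−0.07·log₂(0.07) = 0.2686
−0.38·log₂(0.38) = 0.5305
Sum ≈ 1.7235 → 1.724 bits.

1.724 bits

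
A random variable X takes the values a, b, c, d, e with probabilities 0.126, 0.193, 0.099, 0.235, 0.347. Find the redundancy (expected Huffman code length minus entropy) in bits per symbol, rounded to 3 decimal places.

Entropy H = −Σ p log₂ p ≈ 2.1858 bits.
Huffman merges: 99/1000+63/500→9/40; 193/1000+9/40→209/500; 47/200+347/1000→291/500; 209/500+291/500→1. L = 89/40 ≈ 2.2250.
L − H = 2.2250 − 2.1858 = 0.039 bits.

0.039 bits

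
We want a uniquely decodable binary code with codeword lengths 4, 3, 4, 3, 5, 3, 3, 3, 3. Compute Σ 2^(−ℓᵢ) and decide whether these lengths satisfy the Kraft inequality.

With common denominator 2^5 = 32: Σ 2^(−ℓᵢ) = 2/32 + 4/32 + 2/32 + 4/32 + 1/32 + 4/32 + 4/32 + 4/32 + 4/32 = 29/32 = 0.90625.
Kraft's inequality requires Σ ≤ 1; here Σ = 0.90625 ≤ 1, so such a prefix code exists.

0.90625; yes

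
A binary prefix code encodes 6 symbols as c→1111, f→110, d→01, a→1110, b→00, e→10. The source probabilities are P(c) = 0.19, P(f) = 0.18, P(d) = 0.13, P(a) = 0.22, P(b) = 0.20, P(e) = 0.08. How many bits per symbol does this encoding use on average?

3 bits/symbol

L̄ = Σ pᵢ·ℓᵢ = 0.19·4 + 0.18·3 + 0.13·2 + 0.22·4 + 0.20·2 + 0.08·2 = 3 bits/symbol.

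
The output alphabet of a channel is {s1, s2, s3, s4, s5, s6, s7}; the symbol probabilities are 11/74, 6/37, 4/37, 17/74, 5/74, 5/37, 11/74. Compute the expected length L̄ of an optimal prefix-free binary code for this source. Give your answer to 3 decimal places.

Repeatedly combine the two least-probable nodes; the expected code length is the sum of the merged weights.
merge 5/74 + 4/37 → 13/74
merge 5/37 + 11/74 → 21/74
merge 11/74 + 6/37 → 23/74
merge 13/74 + 17/74 → 15/37
merge 21/74 + 23/74 → 22/37
merge 15/37 + 22/37 → 1
L = 13/74 + 21/74 + 23/74 + 15/37 + 22/37 + 1 = 205/74 ≈ 2.770 bits/symbol.

2.770 bits/symbol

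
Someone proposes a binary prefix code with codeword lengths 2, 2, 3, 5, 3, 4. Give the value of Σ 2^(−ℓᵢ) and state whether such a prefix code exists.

With common denominator 2^5 = 32: Σ 2^(−ℓᵢ) = 8/32 + 8/32 + 4/32 + 1/32 + 4/32 + 2/32 = 27/32 = 0.84375.
Kraft's inequality requires Σ ≤ 1; here Σ = 0.84375 ≤ 1, so such a prefix code exists.

0.84375; yes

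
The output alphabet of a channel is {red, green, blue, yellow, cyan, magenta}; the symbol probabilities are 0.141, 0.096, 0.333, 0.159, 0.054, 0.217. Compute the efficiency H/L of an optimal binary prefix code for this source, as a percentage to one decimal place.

97.5%

Entropy H = −Σ p log₂ p ≈ 2.3788 bits.
Huffman merges: 27/500+12/125→3/20; 141/1000+3/20→291/1000; 159/1000+217/1000→47/125; 291/1000+333/1000→78/125; 47/125+78/125→1. L = 2441/1000 ≈ 2.4410.
Efficiency = H/L = 2.3788/2.4410 = 97.5%.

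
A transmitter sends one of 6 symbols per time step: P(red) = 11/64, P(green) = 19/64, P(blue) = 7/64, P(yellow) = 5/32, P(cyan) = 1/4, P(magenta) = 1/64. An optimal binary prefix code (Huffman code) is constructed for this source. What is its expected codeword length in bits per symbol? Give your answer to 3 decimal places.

2.406 bits/symbol

Repeatedly combine the two least-probable nodes; the expected code length is the sum of the merged weights.
merge 1/64 + 7/64 → 1/8
merge 1/8 + 5/32 → 9/32
merge 11/64 + 1/4 → 27/64
merge 9/32 + 19/64 → 37/64
merge 27/64 + 37/64 → 1
L = 1/8 + 9/32 + 27/64 + 37/64 + 1 = 77/32 ≈ 2.406 bits/symbol.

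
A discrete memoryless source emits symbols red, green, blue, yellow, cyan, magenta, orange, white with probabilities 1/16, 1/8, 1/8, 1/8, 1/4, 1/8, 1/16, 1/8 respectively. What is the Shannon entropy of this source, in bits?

2.875 bits

Each probability is a power of 1/2, so log₂(1/p) is an integer.
H = Σ p·log₂(1/p) = 1/16·4 + 1/8·3 + 1/8·3 + 1/8·3 + 1/4·2 + 1/8·3 + 1/16·4 + 1/8·3 = 2.875 bits.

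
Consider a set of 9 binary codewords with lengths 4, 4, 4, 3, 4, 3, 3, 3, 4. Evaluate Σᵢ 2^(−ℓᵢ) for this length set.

0.8125

With common denominator 2^4 = 16: Σ 2^(−ℓᵢ) = 1/16 + 1/16 + 1/16 + 2/16 + 1/16 + 2/16 + 2/16 + 2/16 + 1/16 = 13/16 = 0.8125.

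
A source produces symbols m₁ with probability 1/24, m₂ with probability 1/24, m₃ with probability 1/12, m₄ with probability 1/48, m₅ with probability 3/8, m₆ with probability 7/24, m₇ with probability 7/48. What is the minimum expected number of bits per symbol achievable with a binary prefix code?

2.3125 bits/symbol

Repeatedly combine the two least-probable nodes; the expected code length is the sum of the merged weights.
merge 1/48 + 1/24 → 1/16
merge 1/24 + 1/16 → 5/48
merge 1/12 + 5/48 → 3/16
merge 7/48 + 3/16 → 1/3
merge 7/24 + 1/3 → 5/8
merge 3/8 + 5/8 → 1
L = 1/16 + 5/48 + 3/16 + 1/3 + 5/8 + 1 = 37/16 = 2.3125 bits/symbol.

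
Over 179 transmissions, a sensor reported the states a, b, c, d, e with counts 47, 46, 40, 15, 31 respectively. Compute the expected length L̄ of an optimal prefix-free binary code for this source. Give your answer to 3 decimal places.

2.257 bits/symbol

Probabilities are the counts divided by 179.
Repeatedly combine the two least-probable nodes; the expected code length is the sum of the merged weights.
merge 15/179 + 31/179 → 46/179
merge 40/179 + 46/179 → 86/179
merge 46/179 + 47/179 → 93/179
merge 86/179 + 93/179 → 1
L = 46/179 + 86/179 + 93/179 + 1 = 404/179 ≈ 2.257 bits/symbol.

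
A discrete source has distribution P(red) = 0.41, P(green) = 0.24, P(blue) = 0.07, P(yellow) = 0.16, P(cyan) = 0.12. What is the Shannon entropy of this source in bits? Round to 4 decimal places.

2.0802 bits

H = −Σ pᵢ log₂ pᵢ.
−0.41·log₂(0.41) = 0.5274
−0.24·log₂(0.24) = 0.4941
−0.07·log₂(0.07) = 0.2686
−0.16·log₂(0.16) = 0.4230
−0.12·log₂(0.12) = 0.3671
Sum ≈ 2.0802 → 2.0802 bits.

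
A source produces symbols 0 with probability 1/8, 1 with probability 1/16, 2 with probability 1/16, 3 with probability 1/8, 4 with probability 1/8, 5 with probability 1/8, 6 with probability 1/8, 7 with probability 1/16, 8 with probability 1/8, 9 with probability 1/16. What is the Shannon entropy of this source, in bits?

3.25 bits

Each probability is a power of 1/2, so log₂(1/p) is an integer.
H = Σ p·log₂(1/p) = 1/8·3 + 1/16·4 + 1/16·4 + 1/8·3 + 1/8·3 + 1/8·3 + 1/8·3 + 1/16·4 + 1/8·3 + 1/16·4 = 3.25 bits.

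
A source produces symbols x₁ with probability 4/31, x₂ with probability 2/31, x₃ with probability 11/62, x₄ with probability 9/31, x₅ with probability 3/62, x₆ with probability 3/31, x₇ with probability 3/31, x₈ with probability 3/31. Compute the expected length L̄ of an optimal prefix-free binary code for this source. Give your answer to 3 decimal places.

2.823 bits/symbol

Repeatedly combine the two least-probable nodes; the expected code length is the sum of the merged weights.
merge 3/62 + 2/31 → 7/62
merge 3/31 + 3/31 → 6/31
merge 3/31 + 7/62 → 13/62
merge 4/31 + 11/62 → 19/62
merge 6/31 + 13/62 → 25/62
merge 9/31 + 19/62 → 37/62
merge 25/62 + 37/62 → 1
L = 7/62 + 6/31 + 13/62 + 19/62 + 25/62 + 37/62 + 1 = 175/62 ≈ 2.823 bits/symbol.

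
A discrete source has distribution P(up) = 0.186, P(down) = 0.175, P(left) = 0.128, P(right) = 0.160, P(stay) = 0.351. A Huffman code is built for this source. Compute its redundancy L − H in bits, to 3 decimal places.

Entropy H = −Σ p log₂ p ≈ 2.2242 bits.
Huffman merges: 16/125+4/25→36/125; 7/40+93/500→361/1000; 36/125+351/1000→639/1000; 361/1000+639/1000→1. L = 286/125 ≈ 2.2880.
L − H = 2.2880 − 2.2242 = 0.064 bits.

0.064 bits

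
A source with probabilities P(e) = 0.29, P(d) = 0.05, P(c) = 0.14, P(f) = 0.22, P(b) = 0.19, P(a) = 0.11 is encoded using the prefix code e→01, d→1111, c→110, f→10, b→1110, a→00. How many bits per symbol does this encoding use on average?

2.62 bits/symbol

L̄ = Σ pᵢ·ℓᵢ = 0.29·2 + 0.05·4 + 0.14·3 + 0.22·2 + 0.19·4 + 0.11·2 = 2.62 bits/symbol.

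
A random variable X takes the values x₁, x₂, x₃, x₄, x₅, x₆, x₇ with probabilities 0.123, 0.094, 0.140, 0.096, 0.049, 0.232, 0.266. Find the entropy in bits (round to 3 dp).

H = −Σ pᵢ log₂ pᵢ.
−0.123·log₂(0.123) = 0.3719
−0.094·log₂(0.094) = 0.3207
−0.140·log₂(0.140) = 0.3971
−0.096·log₂(0.096) = 0.3246
−0.049·log₂(0.049) = 0.2132
−0.232·log₂(0.232) = 0.4890
−0.266·log₂(0.266) = 0.5082
Sum ≈ 2.6246 → 2.625 bits.

2.625 bits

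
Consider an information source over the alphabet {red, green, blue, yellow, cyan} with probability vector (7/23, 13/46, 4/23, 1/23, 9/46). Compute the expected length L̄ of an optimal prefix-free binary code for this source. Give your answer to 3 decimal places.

2.217 bits/symbol

Repeatedly combine the two least-probable nodes; the expected code length is the sum of the merged weights.
merge 1/23 + 4/23 → 5/23
merge 9/46 + 5/23 → 19/46
merge 13/46 + 7/23 → 27/46
merge 19/46 + 27/46 → 1
L = 5/23 + 19/46 + 27/46 + 1 = 51/23 ≈ 2.217 bits/symbol.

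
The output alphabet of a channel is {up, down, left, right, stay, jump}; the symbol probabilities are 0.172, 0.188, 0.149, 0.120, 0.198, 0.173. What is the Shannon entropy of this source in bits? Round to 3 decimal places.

2.567 bits

H = −Σ pᵢ log₂ pᵢ.
−0.172·log₂(0.172) = 0.4368
−0.188·log₂(0.188) = 0.4533
−0.149·log₂(0.149) = 0.4092
−0.120·log₂(0.120) = 0.3671
−0.198·log₂(0.198) = 0.4626
−0.173·log₂(0.173) = 0.4379
Sum ≈ 2.5669 → 2.567 bits.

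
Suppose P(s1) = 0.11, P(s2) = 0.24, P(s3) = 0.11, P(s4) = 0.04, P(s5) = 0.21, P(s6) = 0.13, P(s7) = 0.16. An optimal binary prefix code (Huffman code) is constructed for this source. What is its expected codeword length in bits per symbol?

Repeatedly combine the two least-probable nodes; the expected code length is the sum of the merged weights.
merge 1/25 + 11/100 → 3/20
merge 11/100 + 13/100 → 6/25
merge 3/20 + 4/25 → 31/100
merge 21/100 + 6/25 → 9/20
merge 6/25 + 31/100 → 11/20
merge 9/20 + 11/20 → 1
L = 3/20 + 6/25 + 31/100 + 9/20 + 11/20 + 1 = 27/10 = 2.7 bits/symbol.

2.7 bits/symbol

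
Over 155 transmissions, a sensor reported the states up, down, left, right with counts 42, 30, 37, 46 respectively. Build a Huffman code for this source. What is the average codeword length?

2 bits/symbol

Probabilities are the counts divided by 155.
Repeatedly combine the two least-probable nodes; the expected code length is the sum of the merged weights.
merge 6/31 + 37/155 → 67/155
merge 42/155 + 46/155 → 88/155
merge 67/155 + 88/155 → 1
L = 67/155 + 88/155 + 1 = 2 bits/symbol.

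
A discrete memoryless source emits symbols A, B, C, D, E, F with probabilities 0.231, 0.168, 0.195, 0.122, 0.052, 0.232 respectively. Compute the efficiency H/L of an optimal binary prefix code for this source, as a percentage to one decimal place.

97.8%

Entropy H = −Σ p log₂ p ≈ 2.4617 bits.
Huffman merges: 13/250+61/500→87/500; 21/125+87/500→171/500; 39/200+231/1000→213/500; 29/125+171/500→287/500; 213/500+287/500→1. L = 629/250 ≈ 2.5160.
Efficiency = H/L = 2.4617/2.5160 = 97.8%.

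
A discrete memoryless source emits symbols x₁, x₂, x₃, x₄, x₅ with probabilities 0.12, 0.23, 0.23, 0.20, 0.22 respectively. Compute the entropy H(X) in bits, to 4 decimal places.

H = −Σ pᵢ log₂ pᵢ.
−0.12·log₂(0.12) = 0.3671
−0.23·log₂(0.23) = 0.4877
−0.23·log₂(0.23) = 0.4877
−0.20·log₂(0.20) = 0.4644
−0.22·log₂(0.22) = 0.4806
Sum ≈ 2.2874 → 2.2874 bits.

2.2874 bits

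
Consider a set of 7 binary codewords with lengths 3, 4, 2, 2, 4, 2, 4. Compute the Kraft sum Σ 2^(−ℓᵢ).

With common denominator 2^4 = 16: Σ 2^(−ℓᵢ) = 2/16 + 1/16 + 4/16 + 4/16 + 1/16 + 4/16 + 1/16 = 17/16 = 1.0625.

1.0625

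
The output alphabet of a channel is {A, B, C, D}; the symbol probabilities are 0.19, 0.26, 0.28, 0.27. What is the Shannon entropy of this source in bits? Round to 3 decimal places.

1.985 bits

H = −Σ pᵢ log₂ pᵢ.
−0.19·log₂(0.19) = 0.4552
−0.26·log₂(0.26) = 0.5053
−0.28·log₂(0.28) = 0.5142
−0.27·log₂(0.27) = 0.5100
Sum ≈ 1.9848 → 1.985 bits.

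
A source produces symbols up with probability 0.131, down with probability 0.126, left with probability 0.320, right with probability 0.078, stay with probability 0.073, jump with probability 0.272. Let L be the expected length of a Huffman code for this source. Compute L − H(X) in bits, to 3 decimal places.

Entropy H = −Σ p log₂ p ≈ 2.3603 bits.
Huffman merges: 73/1000+39/500→151/1000; 63/500+131/1000→257/1000; 151/1000+257/1000→51/125; 34/125+8/25→74/125; 51/125+74/125→1. L = 301/125 ≈ 2.4080.
L − H = 2.4080 − 2.3603 = 0.048 bits.

0.048 bits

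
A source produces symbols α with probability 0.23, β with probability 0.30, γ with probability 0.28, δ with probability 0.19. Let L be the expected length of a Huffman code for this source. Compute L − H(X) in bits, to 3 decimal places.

Entropy H = −Σ p log₂ p ≈ 1.9782 bits.
Huffman merges: 19/100+23/100→21/50; 7/25+3/10→29/50; 21/50+29/50→1. L = 2 ≈ 2.0000.
L − H = 2.0000 − 1.9782 = 0.022 bits.

0.022 bits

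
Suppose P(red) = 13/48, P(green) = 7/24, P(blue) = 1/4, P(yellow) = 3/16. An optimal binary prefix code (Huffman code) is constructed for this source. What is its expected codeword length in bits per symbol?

2 bits/symbol

Repeatedly combine the two least-probable nodes; the expected code length is the sum of the merged weights.
merge 3/16 + 1/4 → 7/16
merge 13/48 + 7/24 → 9/16
merge 7/16 + 9/16 → 1
L = 7/16 + 9/16 + 1 = 2 bits/symbol.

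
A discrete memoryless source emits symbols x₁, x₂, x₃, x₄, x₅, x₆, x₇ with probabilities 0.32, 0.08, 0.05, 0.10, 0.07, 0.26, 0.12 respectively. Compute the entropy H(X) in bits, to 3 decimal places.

H = −Σ pᵢ log₂ pᵢ.
−0.32·log₂(0.32) = 0.5260
−0.08·log₂(0.08) = 0.2915
−0.05·log₂(0.05) = 0.2161
−0.10·log₂(0.10) = 0.3322
−0.07·log₂(0.07) = 0.2686
−0.26·log₂(0.26) = 0.5053
−0.12·log₂(0.12) = 0.3671
Sum ≈ 2.5067 → 2.507 bits.

2.507 bits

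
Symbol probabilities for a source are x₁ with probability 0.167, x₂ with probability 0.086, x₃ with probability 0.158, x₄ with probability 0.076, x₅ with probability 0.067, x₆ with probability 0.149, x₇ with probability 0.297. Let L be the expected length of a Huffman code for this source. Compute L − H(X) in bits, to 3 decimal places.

0.050 bits

Entropy H = −Σ p log₂ p ≈ 2.6295 bits.
Huffman merges: 67/1000+19/250→143/1000; 43/500+143/1000→229/1000; 149/1000+79/500→307/1000; 167/1000+229/1000→99/250; 297/1000+307/1000→151/250; 99/250+151/250→1. L = 2679/1000 ≈ 2.6790.
L − H = 2.6790 − 2.6295 = 0.050 bits.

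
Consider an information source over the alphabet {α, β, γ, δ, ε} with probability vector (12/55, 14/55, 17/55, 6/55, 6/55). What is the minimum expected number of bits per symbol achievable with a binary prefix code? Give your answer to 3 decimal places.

2.218 bits/symbol

Repeatedly combine the two least-probable nodes; the expected code length is the sum of the merged weights.
merge 6/55 + 6/55 → 12/55
merge 12/55 + 12/55 → 24/55
merge 14/55 + 17/55 → 31/55
merge 24/55 + 31/55 → 1
L = 12/55 + 24/55 + 31/55 + 1 = 122/55 ≈ 2.218 bits/symbol.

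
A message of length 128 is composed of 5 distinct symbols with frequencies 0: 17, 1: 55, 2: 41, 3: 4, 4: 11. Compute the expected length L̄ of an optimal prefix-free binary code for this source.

1.9375 bits/symbol

Probabilities are the counts divided by 128.
Repeatedly combine the two least-probable nodes; the expected code length is the sum of the merged weights.
merge 1/32 + 11/128 → 15/128
merge 15/128 + 17/128 → 1/4
merge 1/4 + 41/128 → 73/128
merge 55/128 + 73/128 → 1
L = 15/128 + 1/4 + 73/128 + 1 = 31/16 = 1.9375 bits/symbol.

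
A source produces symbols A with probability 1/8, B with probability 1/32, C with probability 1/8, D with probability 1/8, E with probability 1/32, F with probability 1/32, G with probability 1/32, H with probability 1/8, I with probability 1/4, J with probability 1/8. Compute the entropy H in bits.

Each probability is a power of 1/2, so log₂(1/p) is an integer.
H = Σ p·log₂(1/p) = 1/8·3 + 1/32·5 + 1/8·3 + 1/8·3 + 1/32·5 + 1/32·5 + 1/32·5 + 1/8·3 + 1/4·2 + 1/8·3 = 3 bits.

3 bits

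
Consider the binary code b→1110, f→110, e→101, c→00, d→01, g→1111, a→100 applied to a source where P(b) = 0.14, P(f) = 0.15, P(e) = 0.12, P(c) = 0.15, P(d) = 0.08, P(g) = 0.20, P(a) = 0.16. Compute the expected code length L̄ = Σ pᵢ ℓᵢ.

3.11 bits/symbol

L̄ = Σ pᵢ·ℓᵢ = 0.14·4 + 0.15·3 + 0.12·3 + 0.15·2 + 0.08·2 + 0.20·4 + 0.16·3 = 3.11 bits/symbol.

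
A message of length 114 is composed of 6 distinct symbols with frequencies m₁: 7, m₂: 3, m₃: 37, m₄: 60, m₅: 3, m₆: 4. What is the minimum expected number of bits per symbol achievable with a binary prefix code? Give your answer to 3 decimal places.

Probabilities are the counts divided by 114.
Repeatedly combine the two least-probable nodes; the expected code length is the sum of the merged weights.
merge 1/38 + 1/38 → 1/19
merge 2/57 + 1/19 → 5/57
merge 7/114 + 5/57 → 17/114
merge 17/114 + 37/114 → 9/19
merge 9/19 + 10/19 → 1
L = 1/19 + 5/57 + 17/114 + 9/19 + 1 = 67/38 ≈ 1.763 bits/symbol.

1.763 bits/symbol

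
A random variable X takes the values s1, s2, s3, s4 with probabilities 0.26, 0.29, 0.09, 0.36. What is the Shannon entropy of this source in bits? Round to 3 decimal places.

1.866 bits

H = −Σ pᵢ log₂ pᵢ.
−0.26·log₂(0.26) = 0.5053
−0.29·log₂(0.29) = 0.5179
−0.09·log₂(0.09) = 0.3127
−0.36·log₂(0.36) = 0.5306
Sum ≈ 1.8665 → 1.866 bits.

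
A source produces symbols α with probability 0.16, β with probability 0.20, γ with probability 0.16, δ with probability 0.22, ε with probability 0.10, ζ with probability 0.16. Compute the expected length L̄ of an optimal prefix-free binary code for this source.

2.58 bits/symbol

Repeatedly combine the two least-probable nodes; the expected code length is the sum of the merged weights.
merge 1/10 + 4/25 → 13/50
merge 4/25 + 4/25 → 8/25
merge 1/5 + 11/50 → 21/50
merge 13/50 + 8/25 → 29/50
merge 21/50 + 29/50 → 1
L = 13/50 + 8/25 + 21/50 + 29/50 + 1 = 129/50 = 2.58 bits/symbol.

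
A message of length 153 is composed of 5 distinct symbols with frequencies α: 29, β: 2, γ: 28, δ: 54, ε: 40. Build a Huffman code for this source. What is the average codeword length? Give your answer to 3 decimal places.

Probabilities are the counts divided by 153.
Repeatedly combine the two least-probable nodes; the expected code length is the sum of the merged weights.
merge 2/153 + 28/153 → 10/51
merge 29/153 + 10/51 → 59/153
merge 40/153 + 6/17 → 94/153
merge 59/153 + 94/153 → 1
L = 10/51 + 59/153 + 94/153 + 1 = 112/51 ≈ 2.196 bits/symbol.

2.196 bits/symbol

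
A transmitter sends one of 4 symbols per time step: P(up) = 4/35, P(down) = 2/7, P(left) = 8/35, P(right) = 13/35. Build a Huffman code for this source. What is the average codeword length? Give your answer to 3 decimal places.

Repeatedly combine the two least-probable nodes; the expected code length is the sum of the merged weights.
merge 4/35 + 8/35 → 12/35
merge 2/7 + 12/35 → 22/35
merge 13/35 + 22/35 → 1
L = 12/35 + 22/35 + 1 = 69/35 ≈ 1.971 bits/symbol.

1.971 bits/symbol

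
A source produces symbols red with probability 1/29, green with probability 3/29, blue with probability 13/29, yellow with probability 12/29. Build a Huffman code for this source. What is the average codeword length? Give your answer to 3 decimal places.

Repeatedly combine the two least-probable nodes; the expected code length is the sum of the merged weights.
merge 1/29 + 3/29 → 4/29
merge 4/29 + 12/29 → 16/29
merge 13/29 + 16/29 → 1
L = 4/29 + 16/29 + 1 = 49/29 ≈ 1.690 bits/symbol.

1.690 bits/symbol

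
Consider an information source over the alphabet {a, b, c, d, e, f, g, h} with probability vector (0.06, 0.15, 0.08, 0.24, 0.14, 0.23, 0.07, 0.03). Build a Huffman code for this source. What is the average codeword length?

Repeatedly combine the two least-probable nodes; the expected code length is the sum of the merged weights.
merge 3/100 + 3/50 → 9/100
merge 7/100 + 2/25 → 3/20
merge 9/100 + 7/50 → 23/100
merge 3/20 + 3/20 → 3/10
merge 23/100 + 23/100 → 23/50
merge 6/25 + 3/10 → 27/50
merge 23/50 + 27/50 → 1
L = 9/100 + 3/20 + 23/100 + 3/10 + 23/50 + 27/50 + 1 = 277/100 = 2.77 bits/symbol.

2.77 bits/symbol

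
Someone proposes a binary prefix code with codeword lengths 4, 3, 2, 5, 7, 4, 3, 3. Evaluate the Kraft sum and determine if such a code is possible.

With common denominator 2^7 = 128: Σ 2^(−ℓᵢ) = 8/128 + 16/128 + 32/128 + 4/128 + 1/128 + 8/128 + 16/128 + 16/128 = 101/128 = 0.7890625.
Kraft's inequality requires Σ ≤ 1; here Σ = 0.7890625 ≤ 1, so such a prefix code exists.

0.7890625; yes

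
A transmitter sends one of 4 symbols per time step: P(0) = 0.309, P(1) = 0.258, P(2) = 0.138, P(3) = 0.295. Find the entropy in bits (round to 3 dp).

H = −Σ pᵢ log₂ pᵢ.
−0.309·log₂(0.309) = 0.5235
−0.258·log₂(0.258) = 0.5043
−0.138·log₂(0.138) = 0.3943
−0.295·log₂(0.295) = 0.5196
Sum ≈ 1.9417 → 1.942 bits.

1.942 bits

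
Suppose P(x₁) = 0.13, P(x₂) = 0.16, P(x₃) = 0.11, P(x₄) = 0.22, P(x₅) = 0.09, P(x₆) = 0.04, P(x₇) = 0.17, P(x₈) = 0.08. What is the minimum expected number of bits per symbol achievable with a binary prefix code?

Repeatedly combine the two least-probable nodes; the expected code length is the sum of the merged weights.
merge 1/25 + 2/25 → 3/25
merge 9/100 + 11/100 → 1/5
merge 3/25 + 13/100 → 1/4
merge 4/25 + 17/100 → 33/100
merge 1/5 + 11/50 → 21/50
merge 1/4 + 33/100 → 29/50
merge 21/50 + 29/50 → 1
L = 3/25 + 1/5 + 1/4 + 33/100 + 21/50 + 29/50 + 1 = 29/10 = 2.9 bits/symbol.

2.9 bits/symbol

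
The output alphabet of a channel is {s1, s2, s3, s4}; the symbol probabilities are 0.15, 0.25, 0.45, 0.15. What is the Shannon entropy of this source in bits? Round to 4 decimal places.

1.8395 bits

H = −Σ pᵢ log₂ pᵢ.
−0.15·log₂(0.15) = 0.4105
−0.25·log₂(0.25) = 0.5000
−0.45·log₂(0.45) = 0.5184
−0.15·log₂(0.15) = 0.4105
Sum ≈ 1.8395 → 1.8395 bits.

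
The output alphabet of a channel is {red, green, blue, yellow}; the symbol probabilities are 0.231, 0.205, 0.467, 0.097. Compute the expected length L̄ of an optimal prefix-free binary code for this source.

1.835 bits/symbol

Repeatedly combine the two least-probable nodes; the expected code length is the sum of the merged weights.
merge 97/1000 + 41/200 → 151/500
merge 231/1000 + 151/500 → 533/1000
merge 467/1000 + 533/1000 → 1
L = 151/500 + 533/1000 + 1 = 367/200 = 1.835 bits/symbol.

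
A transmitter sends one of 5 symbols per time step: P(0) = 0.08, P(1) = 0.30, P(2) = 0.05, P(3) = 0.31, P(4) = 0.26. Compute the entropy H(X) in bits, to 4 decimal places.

H = −Σ pᵢ log₂ pᵢ.
−0.08·log₂(0.08) = 0.2915
−0.30·log₂(0.30) = 0.5211
−0.05·log₂(0.05) = 0.2161
−0.31·log₂(0.31) = 0.5238
−0.26·log₂(0.26) = 0.5053
Sum ≈ 2.0578 → 2.0578 bits.

2.0578 bits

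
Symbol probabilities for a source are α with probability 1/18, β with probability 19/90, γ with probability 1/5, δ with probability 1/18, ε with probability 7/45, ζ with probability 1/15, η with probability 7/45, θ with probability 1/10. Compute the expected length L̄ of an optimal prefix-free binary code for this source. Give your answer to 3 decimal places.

2.867 bits/symbol

Repeatedly combine the two least-probable nodes; the expected code length is the sum of the merged weights.
merge 1/18 + 1/18 → 1/9
merge 1/15 + 1/10 → 1/6
merge 1/9 + 7/45 → 4/15
merge 7/45 + 1/6 → 29/90
merge 1/5 + 19/90 → 37/90
merge 4/15 + 29/90 → 53/90
merge 37/90 + 53/90 → 1
L = 1/9 + 1/6 + 4/15 + 29/90 + 37/90 + 53/90 + 1 = 43/15 ≈ 2.867 bits/symbol.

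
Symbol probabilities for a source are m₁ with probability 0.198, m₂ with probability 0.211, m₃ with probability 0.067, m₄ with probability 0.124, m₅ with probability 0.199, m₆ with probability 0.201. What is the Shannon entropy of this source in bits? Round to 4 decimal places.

H = −Σ pᵢ log₂ pᵢ.
−0.198·log₂(0.198) = 0.4626
−0.211·log₂(0.211) = 0.4736
−0.067·log₂(0.067) = 0.2613
−0.124·log₂(0.124) = 0.3734
−0.199·log₂(0.199) = 0.4635
−0.201·log₂(0.201) = 0.4653
Sum ≈ 2.4997 → 2.4997 bits.

2.4997 bits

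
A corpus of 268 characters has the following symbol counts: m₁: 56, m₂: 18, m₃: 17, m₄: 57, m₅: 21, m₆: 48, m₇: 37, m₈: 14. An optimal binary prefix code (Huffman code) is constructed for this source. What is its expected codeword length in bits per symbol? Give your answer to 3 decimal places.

Probabilities are the counts divided by 268.
Repeatedly combine the two least-probable nodes; the expected code length is the sum of the merged weights.
merge 7/134 + 17/268 → 31/268
merge 9/134 + 21/268 → 39/268
merge 31/268 + 37/268 → 17/67
merge 39/268 + 12/67 → 87/268
merge 14/67 + 57/268 → 113/268
merge 17/67 + 87/268 → 155/268
merge 113/268 + 155/268 → 1
L = 31/268 + 39/268 + 17/67 + 87/268 + 113/268 + 155/268 + 1 = 761/268 ≈ 2.840 bits/symbol.

2.840 bits/symbol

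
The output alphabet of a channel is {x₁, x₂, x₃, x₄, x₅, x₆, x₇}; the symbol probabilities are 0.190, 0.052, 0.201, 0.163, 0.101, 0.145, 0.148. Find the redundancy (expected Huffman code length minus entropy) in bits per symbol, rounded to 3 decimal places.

0.047 bits

Entropy H = −Σ p log₂ p ≈ 2.7148 bits.
Huffman merges: 13/250+101/1000→153/1000; 29/200+37/250→293/1000; 153/1000+163/1000→79/250; 19/100+201/1000→391/1000; 293/1000+79/250→609/1000; 391/1000+609/1000→1. L = 1381/500 ≈ 2.7620.
L − H = 2.7620 − 2.7148 = 0.047 bits.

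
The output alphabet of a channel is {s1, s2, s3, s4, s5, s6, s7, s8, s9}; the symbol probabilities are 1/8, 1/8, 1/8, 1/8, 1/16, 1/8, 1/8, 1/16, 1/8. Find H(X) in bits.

Each probability is a power of 1/2, so log₂(1/p) is an integer.
H = Σ p·log₂(1/p) = 1/8·3 + 1/8·3 + 1/8·3 + 1/8·3 + 1/16·4 + 1/8·3 + 1/8·3 + 1/16·4 + 1/8·3 = 3.125 bits.

3.125 bits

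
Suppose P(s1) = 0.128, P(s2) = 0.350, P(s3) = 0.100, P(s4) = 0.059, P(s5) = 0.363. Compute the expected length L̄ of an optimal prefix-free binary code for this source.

2.083 bits/symbol

Repeatedly combine the two least-probable nodes; the expected code length is the sum of the merged weights.
merge 59/1000 + 1/10 → 159/1000
merge 16/125 + 159/1000 → 287/1000
merge 287/1000 + 7/20 → 637/1000
merge 363/1000 + 637/1000 → 1
L = 159/1000 + 287/1000 + 637/1000 + 1 = 2083/1000 = 2.083 bits/symbol.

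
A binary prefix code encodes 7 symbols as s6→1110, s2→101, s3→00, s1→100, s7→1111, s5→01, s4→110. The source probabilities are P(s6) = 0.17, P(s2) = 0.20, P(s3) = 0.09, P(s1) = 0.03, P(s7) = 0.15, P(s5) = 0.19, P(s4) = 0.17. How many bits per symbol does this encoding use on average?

3.04 bits/symbol

L̄ = Σ pᵢ·ℓᵢ = 0.17·4 + 0.20·3 + 0.09·2 + 0.03·3 + 0.15·4 + 0.19·2 + 0.17·3 = 3.04 bits/symbol.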